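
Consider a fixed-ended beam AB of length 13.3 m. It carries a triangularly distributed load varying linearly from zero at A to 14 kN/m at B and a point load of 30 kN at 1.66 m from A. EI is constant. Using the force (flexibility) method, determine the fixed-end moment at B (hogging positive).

M_B = 129.3 kN·m

Release both end moments; the primary structure is a simply-supported span AB with redundants M_A and M_B.
Simple-span end rotations at A and B under the given loads:
  at A: triangular load, peak 14: 7w₀L³/(360EI) = 640.4/EI
  at B: triangular load, peak 14: w₀L³/(45EI) = 731.9/EI
  at A: point load 30 at a = 1.66: Pab(L + b)/(6LEI) = 181.2/EI
  at B: point load 30 at a = 1.66: Pab(L + a)/(6LEI) = 108.7/EI
  θ_A0 = 821.6/EI,  θ_B0 = 840.6/EI
Flexibility coefficients: a unit moment at one end gives L/(3EI) there and L/(6EI) at the far end, so f₁₁ = f₂₂ = 4.433/EI and f₁₂ = f₂₁ = 2.217/EI.
Compatibility — zero rotation at each built-in end:
  4.433 M_A + 2.217 M_B = 821.6
  2.217 M_A + 4.433 M_B = 840.6
Solving the pair gives M_A = 120.7 kN·m and M_B = 129.3 kN·m (hogging).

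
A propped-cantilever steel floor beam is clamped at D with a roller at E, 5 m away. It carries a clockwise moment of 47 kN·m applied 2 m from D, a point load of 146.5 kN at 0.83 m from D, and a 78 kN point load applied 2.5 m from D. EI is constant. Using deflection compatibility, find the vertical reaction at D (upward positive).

R_D = 185.4 kN

Release the roller at E. Primary structure: cantilever fixed at D.
Deflection at E on the released cantilever, summing each load's contribution:
  clockwise couple 47 at a = 2: M₀a(2L − a)/(2EI) = 376/EI
  point load 146.5 at a = 0.83: Pa²(3L − a)/(6EI) = 238.3/EI
  point load 78 at a = 2.5: Pa²(3L − a)/(6EI) = 1016/EI
  δ_0 = 1630/EI
Tip deflection under a unit load at E: L³/(3EI) = 41.67/EI.
The prop prevents deflection at E: R_E = δ_0/δ_{EE} = 1630/41.67 = 39.12 kN.
Vertical equilibrium: R_D = ΣP − R_E = 224.5 − 39.12 = 185.4 kN.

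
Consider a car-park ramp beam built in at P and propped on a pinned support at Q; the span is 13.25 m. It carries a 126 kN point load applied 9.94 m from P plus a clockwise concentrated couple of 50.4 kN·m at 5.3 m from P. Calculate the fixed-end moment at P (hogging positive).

Release the roller at Q. Primary structure: cantilever fixed at P.
Deflection at Q on the released cantilever, summing each load's contribution:
  point load 126 at a = 9.94: Pa²(3L − a)/(6EI) = 61852/EI
  clockwise couple 50.4 at a = 5.3: M₀a(2L − a)/(2EI) = 2831/EI
  δ_0 = 64684/EI
Tip deflection under a unit load at Q: L³/(3EI) = 775.4/EI.
The prop prevents deflection at Q: R_Q = δ_0/δ_{QQ} = 64684/775.4 = 83.42 kN.
Moment equilibrium about P: M_P = Σ(load moments about P) − R_Q·L = 1303 − 83.42×13.25 = 197.5 kN·m.

M_P = 197.5 kN·m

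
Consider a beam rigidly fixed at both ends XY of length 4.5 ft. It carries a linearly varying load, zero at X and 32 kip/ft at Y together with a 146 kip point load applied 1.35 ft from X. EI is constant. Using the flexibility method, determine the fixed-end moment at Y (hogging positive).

Take the two fixed-end moments M_X, M_Y as redundants; the released structure is the simple span XY.
End rotations of the released simple span under the applied load (×1/EI):
  at X: triangular load, peak 32: 7w₀L³/(360EI) = 56.7/EI
  at Y: triangular load, peak 32: w₀L³/(45EI) = 64.8/EI
  at X: point load 146 at a = 1.35: Pab(L + b)/(6LEI) = 175.9/EI
  at Y: point load 146 at a = 1.35: Pab(L + a)/(6LEI) = 134.5/EI
  θ_X0 = 232.6/EI,  θ_Y0 = 199.3/EI
Flexibility coefficients: a unit moment at one end gives L/(3EI) there and L/(6EI) at the far end, so f₁₁ = f₂₂ = 1.5/EI and f₁₂ = f₂₁ = 0.75/EI.
Compatibility — zero rotation at each built-in end:
  1.5 M_X + 0.75 M_Y = 232.6
  0.75 M_X + 1.5 M_Y = 199.3
Solving the pair gives M_X = 118.2 kip·ft and M_Y = 73.79 kip·ft (hogging).

M_Y = 73.79 kip·ft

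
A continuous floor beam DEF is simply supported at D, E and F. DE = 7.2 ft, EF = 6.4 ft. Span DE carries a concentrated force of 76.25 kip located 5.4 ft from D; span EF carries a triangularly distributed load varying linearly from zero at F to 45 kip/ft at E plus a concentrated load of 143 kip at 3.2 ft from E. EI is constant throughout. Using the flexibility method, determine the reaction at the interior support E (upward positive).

Insert a hinge at E; M_E is the redundant, and each span becomes simply supported.
Discontinuity in slope at E on the released structure — sum the simple-span end rotations:
  span DE: point load 76.25 at a = 5.4: Pab(L + a)/(6LEI) = 216.2/EI
  span EF: triangular load, peak 45: w₀L³/(45EI) = 262.1/EI
  span EF: point load 143 at a = 3.2: Pab(L + b)/(6LEI) = 366.1/EI
  relative rotation θ_0 = (216.2 + 628.2)/EI = 844.4/EI
A unit hogging moment at E produces rotation L₁/(3EI) + L₂/(3EI) = 4.533/EI.
Slope continuity at E: θ_0 = M_E·4.533/EI, so M_E = 844.4/4.533 = 186.3 kip·ft (hogging).
Span DE, ΣM about D with M_E applied at E: R_E^{DE}·7.2 = 411.8 + 186.3, so R_E^{DE} = 83.06 kip and R_D = 76.25 − 83.06 = -6.807 kip.
Span EF, ΣM about F: R_E^{EF}·6.4 = 1072 + 186.3, so R_E^{EF} = 196.6 kip and R_F = 287 − 196.6 = 90.4 kip.
R_E = 83.06 + 196.6 = 279.7 kip.

R_E = 279.7 kip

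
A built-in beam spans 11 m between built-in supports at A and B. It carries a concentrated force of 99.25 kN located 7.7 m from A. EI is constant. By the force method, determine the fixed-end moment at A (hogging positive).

M_A = 68.78 kN·m

Take the two fixed-end moments M_A, M_B as redundants; the released structure is the simple span AB.
Simple-span end rotations at A and B under the given loads:
  at A: point load 99.25 at a = 7.7: Pab(L + b)/(6LEI) = 546.4/EI
  at B: point load 99.25 at a = 7.7: Pab(L + a)/(6LEI) = 714.6/EI
  θ_A0 = 546.4/EI,  θ_B0 = 714.6/EI
Flexibility coefficients: a unit moment at one end gives L/(3EI) there and L/(6EI) at the far end, so f₁₁ = f₂₂ = 3.667/EI and f₁₂ = f₂₁ = 1.833/EI.
Compatibility — zero rotation at each built-in end:
  3.667 M_A + 1.833 M_B = 546.4
  1.833 M_A + 3.667 M_B = 714.6
Solving the pair gives M_A = 68.78 kN·m and M_B = 160.5 kN·m (hogging).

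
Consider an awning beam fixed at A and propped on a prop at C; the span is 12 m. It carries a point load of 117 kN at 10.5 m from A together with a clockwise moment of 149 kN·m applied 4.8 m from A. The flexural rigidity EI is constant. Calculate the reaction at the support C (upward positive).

R_C = 107.1 kN

Take the reaction at C as the redundant and release it; the primary structure is a cantilever fixed at A.
Downward deflection at the released point C due to the loads:
  point load 117 at a = 10.5: Pa²(3L − a)/(6EI) = 54822/EI
  clockwise couple 149 at a = 4.8: M₀a(2L − a)/(2EI) = 6866/EI
  δ_0 = 61688/EI
Flexibility coefficient — unit upward force at C: δ_{CC} = L³/(3EI) = 576/EI.
The prop prevents deflection at C: R_C = δ_0/δ_{CC} = 61688/576 = 107.1 kN.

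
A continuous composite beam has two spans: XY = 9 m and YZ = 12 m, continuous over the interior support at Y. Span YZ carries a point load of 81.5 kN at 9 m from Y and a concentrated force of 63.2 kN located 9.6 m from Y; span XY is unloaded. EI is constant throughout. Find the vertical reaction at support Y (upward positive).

R_Y = 53.84 kN

Release continuity at Y by inserting a hinge; the redundant is the internal moment M_Y. The primary structure is two simply-supported spans XY and YZ.
End slopes at the hinge Y, treating each span as simply supported:
  span YZ: point load 81.5 at a = 9: Pab(L + b)/(6LEI) = 458.4/EI
  span YZ: point load 63.2 at a = 9.6: Pab(L + b)/(6LEI) = 291.2/EI
  relative rotation θ_0 = (0 + 749.7)/EI = 749.7/EI
A unit hogging moment at Y produces rotation L₁/(3EI) + L₂/(3EI) = 7/EI.
Compatibility: M_Y·(L₁+L₂)/(3EI) = θ_0, giving M_Y = 107.1 kN·m (hogging).
Span XY, ΣM about X with M_Y applied at Y: R_Y^{XY}·9 = 0 + 107.1, so R_Y^{XY} = 11.9 kN and R_X = 0 − 11.9 = -11.9 kN.
Span YZ, ΣM about Z: R_Y^{YZ}·12 = 396.2 + 107.1, so R_Y^{YZ} = 41.94 kN and R_Z = 144.7 − 41.94 = 102.8 kN.
R_Y = 11.9 + 41.94 = 53.84 kN.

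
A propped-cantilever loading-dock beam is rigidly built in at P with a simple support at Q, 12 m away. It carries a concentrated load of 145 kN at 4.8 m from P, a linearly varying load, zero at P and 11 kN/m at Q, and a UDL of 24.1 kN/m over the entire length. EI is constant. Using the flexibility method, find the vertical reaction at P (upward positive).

Take the reaction at Q as the redundant and release it; the primary structure is a cantilever fixed at P.
Primary-structure tip deflection at Q by superposition:
  point load 145 at a = 4.8: Pa²(3L − a)/(6EI) = 17372/EI
  triangular load, peak 11 at the free end: 11w₀L⁴/(120EI) = 20909/EI
  UDL 24.1: wL⁴/(8EI) = 62467/EI
  δ_0 = 100748/EI
Tip deflection under a unit load at Q: L³/(3EI) = 576/EI.
Compatibility at Q: δ_0 − R_Q·δ_{QQ} = 0, so R_Q = 100748/576 = 174.9 kN.
Vertical equilibrium: R_P = ΣP − R_Q = 500.2 − 174.9 = 325.3 kN.

R_P = 325.3 kN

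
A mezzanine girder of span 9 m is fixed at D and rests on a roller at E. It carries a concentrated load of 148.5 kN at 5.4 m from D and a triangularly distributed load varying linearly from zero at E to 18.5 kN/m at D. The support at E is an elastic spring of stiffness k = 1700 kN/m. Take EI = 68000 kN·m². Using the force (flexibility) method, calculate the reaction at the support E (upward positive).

R_E = 69.38 kN

Choose R_E as the redundant. The primary structure is the cantilever fixed at D.
Deflection at E on the released cantilever, summing each load's contribution:
  point load 148.5 at a = 5.4: Pa²(3L − a)/(6EI) = 15589/EI
  triangular load, peak 18.5 at the fixed end: w₀L⁴/(30EI) = 4046/EI
  δ_0 = 19635/EI
Tip deflection under a unit load at E: L³/(3EI) = 243/EI.
With EI = 68000 kN·m²: δ_0 = 0.28875 m and δ_{EE} = 0.003574 m/kN.
Compatibility — the spring shortens by R_E/k under the reaction it provides: δ_0 − R_E·δ_{EE} = R_E/k. With 1/k = 0.000588 m/kN, R_E = δ_0 / (δ_{EE} + 1/k) = 0.28875 / (0.003574 + 0.000588) = 69.38 kN.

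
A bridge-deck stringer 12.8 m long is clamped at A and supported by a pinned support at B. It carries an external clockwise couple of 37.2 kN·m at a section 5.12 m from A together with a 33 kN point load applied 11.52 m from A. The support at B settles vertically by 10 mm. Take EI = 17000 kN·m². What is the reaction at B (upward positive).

R_B = 30.61 kN

Choose R_B as the redundant. The primary structure is the cantilever fixed at A.
Primary-structure tip deflection at B by superposition:
  clockwise couple 37.2 at a = 5.12: M₀a(2L − a)/(2EI) = 1950/EI
  point load 33 at a = 11.52: Pa²(3L − a)/(6EI) = 19620/EI
  δ_0 = 21570/EI
Tip deflection under a unit load at B: L³/(3EI) = 699.1/EI.
With EI = 17000 kN·m²: δ_0 = 1.2688 m and δ_{BB} = 0.041121 m/kN.
Compatibility — the beam at B must follow the support down by 0.01 m: δ_0 − R_B·δ_{BB} = 0.01, so R_B = (1.2688 − 0.01)/0.041121 = 30.61 kN.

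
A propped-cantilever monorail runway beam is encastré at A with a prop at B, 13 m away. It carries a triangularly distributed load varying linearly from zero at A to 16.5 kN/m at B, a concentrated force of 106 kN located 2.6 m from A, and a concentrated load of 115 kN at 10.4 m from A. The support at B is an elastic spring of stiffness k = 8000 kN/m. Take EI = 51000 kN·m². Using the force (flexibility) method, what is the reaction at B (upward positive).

R_B = 144.6 kN

Choose R_B as the redundant. The primary structure is the cantilever fixed at A.
Free-end deflection of the primary structure under the applied loading (downward +):
  triangular load, peak 16.5 at the free end: 11w₀L⁴/(120EI) = 43199/EI
  point load 106 at a = 2.6: Pa²(3L − a)/(6EI) = 4347/EI
  point load 115 at a = 10.4: Pa²(3L − a)/(6EI) = 59290/EI
  δ_0 = 106835/EI
Flexibility coefficient — unit upward force at B: δ_{BB} = L³/(3EI) = 732.3/EI.
With EI = 51000 kN·m²: δ_0 = 2.0948 m and δ_{BB} = 0.014359 m/kN.
Compatibility — the spring shortens by R_B/k under the reaction it provides: δ_0 − R_B·δ_{BB} = R_B/k. With 1/k = 0.000125 m/kN, R_B = δ_0 / (δ_{BB} + 1/k) = 2.0948 / (0.014359 + 0.000125) = 144.6 kN.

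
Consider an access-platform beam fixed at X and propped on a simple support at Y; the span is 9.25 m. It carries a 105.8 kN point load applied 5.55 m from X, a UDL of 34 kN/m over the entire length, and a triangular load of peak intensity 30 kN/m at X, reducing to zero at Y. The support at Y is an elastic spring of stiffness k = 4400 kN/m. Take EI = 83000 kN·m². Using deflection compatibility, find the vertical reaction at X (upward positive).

R_X = 380.4 kN

Release the roller at Y. Primary structure: cantilever fixed at X.
Deflection at Y on the released cantilever, summing each load's contribution:
  point load 105.8 at a = 5.55: Pa²(3L − a)/(6EI) = 12058/EI
  UDL 34: wL⁴/(8EI) = 31114/EI
  triangular load, peak 30 at the fixed end: w₀L⁴/(30EI) = 7321/EI
  δ_0 = 50493/EI
Flexibility coefficient — unit upward force at Y: δ_{YY} = L³/(3EI) = 263.8/EI.
With EI = 83000 kN·m²: δ_0 = 0.60835 m and δ_{YY} = 0.003179 m/kN.
Compatibility — the spring shortens by R_Y/k under the reaction it provides: δ_0 − R_Y·δ_{YY} = R_Y/k. With 1/k = 0.000227 m/kN, R_Y = δ_0 / (δ_{YY} + 1/k) = 0.60835 / (0.003179 + 0.000227) = 178.6 kN.
Vertical equilibrium: R_X = ΣP − R_Y = 559 − 178.6 = 380.4 kN.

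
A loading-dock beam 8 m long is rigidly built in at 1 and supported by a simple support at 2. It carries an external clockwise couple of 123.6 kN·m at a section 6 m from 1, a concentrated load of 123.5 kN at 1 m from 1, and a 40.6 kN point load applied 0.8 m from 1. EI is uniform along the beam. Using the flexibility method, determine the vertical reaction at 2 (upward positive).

R_2 = 25.09 kN

Release the roller at 2. Primary structure: cantilever fixed at 1.
Primary-structure tip deflection at 2 by superposition:
  clockwise couple 123.6 at a = 6: M₀a(2L − a)/(2EI) = 3708/EI
  point load 123.5 at a = 1: Pa²(3L − a)/(6EI) = 473.4/EI
  point load 40.6 at a = 0.8: Pa²(3L − a)/(6EI) = 100.5/EI
  δ_0 = 4282/EI
Tip deflection under a unit load at 2: L³/(3EI) = 170.7/EI.
The prop prevents deflection at 2: R_2 = δ_0/δ_{22} = 4282/170.7 = 25.09 kN.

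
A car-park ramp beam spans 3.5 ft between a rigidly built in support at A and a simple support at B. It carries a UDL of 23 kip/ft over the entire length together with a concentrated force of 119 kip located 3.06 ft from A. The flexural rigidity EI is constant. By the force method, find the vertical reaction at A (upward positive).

Choose R_B as the redundant. The primary structure is the cantilever fixed at A.
Deflection at B on the released cantilever, summing each load's contribution:
  UDL 23: wL⁴/(8EI) = 431.4/EI
  point load 119 at a = 3.06: Pa²(3L − a)/(6EI) = 1382/EI
  δ_0 = 1813/EI
Tip deflection under a unit load at B: L³/(3EI) = 14.29/EI.
Compatibility at B: δ_0 − R_B·δ_{BB} = 0, so R_B = 1813/14.29 = 126.9 kip.
Vertical equilibrium: R_A = ΣP − R_B = 199.5 − 126.9 = 72.63 kip.

R_A = 72.63 kip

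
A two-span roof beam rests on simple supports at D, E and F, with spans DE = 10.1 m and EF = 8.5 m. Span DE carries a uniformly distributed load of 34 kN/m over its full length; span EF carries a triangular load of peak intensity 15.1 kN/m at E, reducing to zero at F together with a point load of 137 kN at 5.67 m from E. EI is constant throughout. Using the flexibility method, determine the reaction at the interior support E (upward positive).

Release continuity at E by inserting a hinge; the redundant is the internal moment M_E. The primary structure is two simply-supported spans DE and EF.
Rotations at E on the released spans (each span's end-slope, ×1/EI):
  span DE: UDL 34: wL³/(24EI) = 1460/EI
  span EF: triangular load, peak 15.1: w₀L³/(45EI) = 206.1/EI
  span EF: point load 137 at a = 5.67: Pab(L + b)/(6LEI) = 488.4/EI
  relative rotation θ_0 = (1460 + 694.4)/EI = 2154/EI
A unit hogging moment at E produces rotation L₁/(3EI) + L₂/(3EI) = 6.2/EI.
Slope continuity at E: θ_0 = M_E·6.2/EI, so M_E = 2154/6.2 = 347.4 kN·m (hogging).
Span DE, ΣM about D with M_E applied at E: R_E^{DE}·10.1 = 1734 + 347.4, so R_E^{DE} = 206.1 kN and R_D = 343.4 − 206.1 = 137.3 kN.
Span EF, ΣM about F: R_E^{EF}·8.5 = 751.4 + 347.4, so R_E^{EF} = 129.3 kN and R_F = 201.2 − 129.3 = 71.91 kN.
R_E = 206.1 + 129.3 = 335.4 kN.

R_E = 335.4 kN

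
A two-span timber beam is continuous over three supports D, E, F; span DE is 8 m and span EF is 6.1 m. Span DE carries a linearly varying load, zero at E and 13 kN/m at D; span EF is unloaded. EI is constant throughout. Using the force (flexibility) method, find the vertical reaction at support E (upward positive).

R_E = 25.29 kN

Insert a hinge at E; M_E is the redundant, and each span becomes simply supported.
Rotations at E on the released spans (each span's end-slope, ×1/EI):
  span DE: triangular load, peak 13: 7w₀L³/(360EI) = 129.4/EI
  relative rotation θ_0 = (129.4 + 0)/EI = 129.4/EI
A unit hogging moment at E produces rotation L₁/(3EI) + L₂/(3EI) = 4.7/EI.
Compatibility: M_E·(L₁+L₂)/(3EI) = θ_0, giving M_E = 27.54 kN·m (hogging).
Span DE, ΣM about D with M_E applied at E: R_E^{DE}·8 = 138.7 + 27.54, so R_E^{DE} = 20.78 kN and R_D = 52 − 20.78 = 31.22 kN.
Span EF, ΣM about F: R_E^{EF}·6.1 = 0 + 27.54, so R_E^{EF} = 4.514 kN and R_F = 0 − 4.514 = -4.514 kN.
R_E = 20.78 + 4.514 = 25.29 kN.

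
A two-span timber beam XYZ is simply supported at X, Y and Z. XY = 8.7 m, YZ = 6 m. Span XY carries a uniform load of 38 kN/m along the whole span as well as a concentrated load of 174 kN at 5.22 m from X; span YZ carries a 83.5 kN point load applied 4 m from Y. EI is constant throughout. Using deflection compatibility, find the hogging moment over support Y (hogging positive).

M_Y = 415.1 kN·m

Take M_Y as the redundant. Released structure: two simple spans XY and YZ with a hinge at Y.
End slopes at the hinge Y, treating each span as simply supported:
  span XY: UDL 38: wL³/(24EI) = 1043/EI
  span XY: point load 174 at a = 5.22: Pab(L + a)/(6LEI) = 842.9/EI
  span YZ: point load 83.5 at a = 4: Pab(L + b)/(6LEI) = 148.4/EI
  relative rotation θ_0 = (1886 + 148.4)/EI = 2034/EI
A unit hogging moment at Y produces rotation L₁/(3EI) + L₂/(3EI) = 4.9/EI.
Compatibility: M_Y·(L₁+L₂)/(3EI) = θ_0, giving M_Y = 415.1 kN·m (hogging).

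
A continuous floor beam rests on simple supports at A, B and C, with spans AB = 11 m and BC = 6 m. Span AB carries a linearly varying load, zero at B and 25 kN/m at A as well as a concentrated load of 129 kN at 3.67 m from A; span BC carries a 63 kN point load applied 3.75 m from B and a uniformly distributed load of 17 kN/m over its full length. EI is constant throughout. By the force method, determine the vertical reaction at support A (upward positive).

Release continuity at B by inserting a hinge; the redundant is the internal moment M_B. The primary structure is two simply-supported spans AB and BC.
Discontinuity in slope at B on the released structure — sum the simple-span end rotations:
  span AB: triangular load, peak 25: 7w₀L³/(360EI) = 647/EI
  span AB: point load 129 at a = 3.67: Pab(L + a)/(6LEI) = 771.3/EI
  span BC: point load 63 at a = 3.75: Pab(L + b)/(6LEI) = 121.8/EI
  span BC: UDL 17: wL³/(24EI) = 153/EI
  relative rotation θ_0 = (1418 + 274.8)/EI = 1693/EI
A unit hogging moment at B produces rotation L₁/(3EI) + L₂/(3EI) = 5.667/EI.
Slope continuity at B: θ_0 = M_B·5.667/EI, so M_B = 1693/5.667 = 298.8 kN·m (hogging).
Span AB, ΣM about A with M_B applied at B: R_B^{AB}·11 = 977.6 + 298.8, so R_B^{AB} = 116 kN and R_A = 266.5 − 116 = 150.5 kN.

R_A = 150.5 kN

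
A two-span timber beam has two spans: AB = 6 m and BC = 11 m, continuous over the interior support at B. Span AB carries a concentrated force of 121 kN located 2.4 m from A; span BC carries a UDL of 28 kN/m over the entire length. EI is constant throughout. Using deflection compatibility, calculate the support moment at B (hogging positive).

M_B = 317.1 kN·m

Insert a hinge at B; M_B is the redundant, and each span becomes simply supported.
Discontinuity in slope at B on the released structure — sum the simple-span end rotations:
  span AB: point load 121 at a = 2.4: Pab(L + a)/(6LEI) = 243.9/EI
  span BC: UDL 28: wL³/(24EI) = 1553/EI
  relative rotation θ_0 = (243.9 + 1553)/EI = 1797/EI
A unit hogging moment at B produces rotation L₁/(3EI) + L₂/(3EI) = 5.667/EI.
Slope continuity at B: θ_0 = M_B·5.667/EI, so M_B = 1797/5.667 = 317.1 kN·m (hogging).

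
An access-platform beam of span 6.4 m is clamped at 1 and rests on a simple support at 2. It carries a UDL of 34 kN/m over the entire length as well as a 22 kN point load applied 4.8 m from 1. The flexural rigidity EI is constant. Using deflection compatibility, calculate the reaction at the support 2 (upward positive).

Release the roller at 2. Primary structure: cantilever fixed at 1.
Free-end deflection of the primary structure under the applied loading (downward +):
  UDL 34: wL⁴/(8EI) = 7130/EI
  point load 22 at a = 4.8: Pa²(3L − a)/(6EI) = 1217/EI
  δ_0 = 8347/EI
Tip deflection under a unit load at 2: L³/(3EI) = 87.38/EI.
The prop prevents deflection at 2: R_2 = δ_0/δ_{22} = 8347/87.38 = 95.52 kN.

R_2 = 95.52 kN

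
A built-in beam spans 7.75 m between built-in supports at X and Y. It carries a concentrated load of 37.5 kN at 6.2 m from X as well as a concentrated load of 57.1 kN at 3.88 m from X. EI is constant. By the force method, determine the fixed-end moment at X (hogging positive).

M_X = 64.54 kN·m

Release both end moments; the primary structure is a simply-supported span XY with redundants M_X and M_Y.
Simple-span end rotations at X and Y under the given loads:
  at X: point load 37.5 at a = 6.2: Pab(L + b)/(6LEI) = 72.08/EI
  at Y: point load 37.5 at a = 6.2: Pab(L + a)/(6LEI) = 108.1/EI
  at X: point load 57.1 at a = 3.88: Pab(L + b)/(6LEI) = 214.3/EI
  at Y: point load 57.1 at a = 3.88: Pab(L + a)/(6LEI) = 214.4/EI
  θ_X0 = 286.3/EI,  θ_Y0 = 322.6/EI
Flexibility coefficients: a unit moment at one end gives L/(3EI) there and L/(6EI) at the far end, so f₁₁ = f₂₂ = 2.583/EI and f₁₂ = f₂₁ = 1.292/EI.
Compatibility — zero rotation at each built-in end:
  2.583 M_X + 1.292 M_Y = 286.3
  1.292 M_X + 2.583 M_Y = 322.6
Solving the pair gives M_X = 64.54 kN·m and M_Y = 92.59 kN·m (hogging).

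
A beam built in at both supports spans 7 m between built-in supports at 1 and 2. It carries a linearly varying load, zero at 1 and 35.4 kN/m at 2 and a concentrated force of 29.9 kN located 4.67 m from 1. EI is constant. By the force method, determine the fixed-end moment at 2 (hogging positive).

Take the two fixed-end moments M_1, M_2 as redundants; the released structure is the simple span 12.
On the primary (simply-supported) span, the end slopes from the loading are:
  at 1: triangular load, peak 35.4: 7w₀L³/(360EI) = 236.1/EI
  at 2: triangular load, peak 35.4: w₀L³/(45EI) = 269.8/EI
  at 1: point load 29.9 at a = 4.67: Pab(L + b)/(6LEI) = 72.27/EI
  at 2: point load 29.9 at a = 4.67: Pab(L + a)/(6LEI) = 90.4/EI
  θ_10 = 308.4/EI,  θ_20 = 360.2/EI
Flexibility coefficients: a unit moment at one end gives L/(3EI) there and L/(6EI) at the far end, so f₁₁ = f₂₂ = 2.333/EI and f₁₂ = f₂₁ = 1.167/EI.
Compatibility — zero rotation at each built-in end:
  2.333 M_1 + 1.167 M_2 = 308.4
  1.167 M_1 + 2.333 M_2 = 360.2
Solving the pair gives M_1 = 73.29 kN·m and M_2 = 117.7 kN·m (hogging).

M_2 = 117.7 kN·m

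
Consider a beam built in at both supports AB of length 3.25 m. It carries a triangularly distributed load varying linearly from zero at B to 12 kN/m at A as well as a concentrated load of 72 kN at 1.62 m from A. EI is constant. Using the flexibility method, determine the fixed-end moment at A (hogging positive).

Take the two fixed-end moments M_A, M_B as redundants; the released structure is the simple span AB.
Simple-span end rotations at A and B under the given loads:
  at A: triangular load, peak 12: w₀L³/(45EI) = 9.154/EI
  at B: triangular load, peak 12: 7w₀L³/(360EI) = 8.01/EI
  at A: point load 72 at a = 1.62: Pab(L + b)/(6LEI) = 47.58/EI
  at B: point load 72 at a = 1.62: Pab(L + a)/(6LEI) = 47.48/EI
  θ_A0 = 56.73/EI,  θ_B0 = 55.49/EI
Flexibility coefficients: a unit moment at one end gives L/(3EI) there and L/(6EI) at the far end, so f₁₁ = f₂₂ = 1.083/EI and f₁₂ = f₂₁ = 0.5417/EI.
Compatibility — zero rotation at each built-in end:
  1.083 M_A + 0.5417 M_B = 56.73
  0.5417 M_A + 1.083 M_B = 55.49
Solving the pair gives M_A = 35.68 kN·m and M_B = 33.38 kN·m (hogging).

M_A = 35.68 kN·m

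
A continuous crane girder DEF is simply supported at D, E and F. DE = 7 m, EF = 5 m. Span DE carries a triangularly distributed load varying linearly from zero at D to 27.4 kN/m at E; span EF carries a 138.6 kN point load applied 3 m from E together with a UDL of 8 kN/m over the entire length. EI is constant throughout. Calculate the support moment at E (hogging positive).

M_E = 111.1 kN·m

Insert a hinge at E; M_E is the redundant, and each span becomes simply supported.
End slopes at the hinge E, treating each span as simply supported:
  span DE: triangular load, peak 27.4: w₀L³/(45EI) = 208.8/EI
  span EF: point load 138.6 at a = 3: Pab(L + b)/(6LEI) = 194/EI
  span EF: UDL 8: wL³/(24EI) = 41.67/EI
  relative rotation θ_0 = (208.8 + 235.7)/EI = 444.6/EI
A unit hogging moment at E produces rotation L₁/(3EI) + L₂/(3EI) = 4/EI.
Slope continuity at E: θ_0 = M_E·4/EI, so M_E = 444.6/4 = 111.1 kN·m (hogging).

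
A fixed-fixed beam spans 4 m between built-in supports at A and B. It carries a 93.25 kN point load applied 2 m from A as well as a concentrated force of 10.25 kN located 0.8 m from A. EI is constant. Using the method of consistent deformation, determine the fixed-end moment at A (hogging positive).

Take the two fixed-end moments M_A, M_B as redundants; the released structure is the simple span AB.
Simple-span end rotations at A and B under the given loads:
  at A: point load 93.25 at a = 2: Pab(L + b)/(6LEI) = 93.25/EI
  at B: point load 93.25 at a = 2: Pab(L + a)/(6LEI) = 93.25/EI
  at A: point load 10.25 at a = 0.8: Pab(L + b)/(6LEI) = 7.872/EI
  at B: point load 10.25 at a = 0.8: Pab(L + a)/(6LEI) = 5.248/EI
  θ_A0 = 101.1/EI,  θ_B0 = 98.5/EI
Flexibility coefficients: a unit moment at one end gives L/(3EI) there and L/(6EI) at the far end, so f₁₁ = f₂₂ = 1.333/EI and f₁₂ = f₂₁ = 0.6667/EI.
Compatibility — zero rotation at each built-in end:
  1.333 M_A + 0.6667 M_B = 101.1
  0.6667 M_A + 1.333 M_B = 98.5
Solving the pair gives M_A = 51.87 kN·m and M_B = 47.94 kN·m (hogging).

M_A = 51.87 kN·m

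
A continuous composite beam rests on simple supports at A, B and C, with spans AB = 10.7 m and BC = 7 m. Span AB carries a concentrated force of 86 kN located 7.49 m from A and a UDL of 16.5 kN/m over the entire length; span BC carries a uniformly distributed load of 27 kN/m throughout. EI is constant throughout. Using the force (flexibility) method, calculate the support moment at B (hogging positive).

M_B = 307.4 kN·m

Take M_B as the redundant. Released structure: two simple spans AB and BC with a hinge at B.
Rotations at B on the released spans (each span's end-slope, ×1/EI):
  span AB: point load 86 at a = 7.49: Pab(L + a)/(6LEI) = 585.8/EI
  span AB: UDL 16.5: wL³/(24EI) = 842.2/EI
  span BC: UDL 27: wL³/(24EI) = 385.9/EI
  relative rotation θ_0 = (1428 + 385.9)/EI = 1814/EI
A unit hogging moment at B produces rotation L₁/(3EI) + L₂/(3EI) = 5.9/EI.
Slope continuity at B: θ_0 = M_B·5.9/EI, so M_B = 1814/5.9 = 307.4 kN·m (hogging).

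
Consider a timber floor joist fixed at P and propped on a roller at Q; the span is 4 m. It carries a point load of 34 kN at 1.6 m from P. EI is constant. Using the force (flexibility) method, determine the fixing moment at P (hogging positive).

Remove the prop at Q; the released (primary) structure is a cantilever built in at P.
Primary-structure tip deflection at Q by superposition:
  point load 34 at a = 1.6: Pa²(3L − a)/(6EI) = 150.9/EI
Tip deflection under a unit load at Q: L³/(3EI) = 21.33/EI.
Compatibility at Q: δ_0 − R_Q·δ_{QQ} = 0, so R_Q = 150.9/21.33 = 7.072 kN.
Moment equilibrium about P: M_P = Σ(load moments about P) − R_Q·L = 54.4 − 7.072×4 = 26.11 kN·m.

M_P = 26.11 kN·m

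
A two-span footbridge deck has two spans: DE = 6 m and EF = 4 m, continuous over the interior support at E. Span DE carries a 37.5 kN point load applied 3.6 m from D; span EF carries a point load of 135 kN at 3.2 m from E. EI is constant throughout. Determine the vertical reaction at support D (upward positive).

R_D = 7.224 kN

Insert a hinge at E; M_E is the redundant, and each span becomes simply supported.
End slopes at the hinge E, treating each span as simply supported:
  span DE: point load 37.5 at a = 3.6: Pab(L + a)/(6LEI) = 86.4/EI
  span EF: point load 135 at a = 3.2: Pab(L + b)/(6LEI) = 69.12/EI
  relative rotation θ_0 = (86.4 + 69.12)/EI = 155.5/EI
A unit hogging moment at E produces rotation L₁/(3EI) + L₂/(3EI) = 3.333/EI.
Compatibility: M_E·(L₁+L₂)/(3EI) = θ_0, giving M_E = 46.66 kN·m (hogging).
Span DE, ΣM about D with M_E applied at E: R_E^{DE}·6 = 135 + 46.66, so R_E^{DE} = 30.28 kN and R_D = 37.5 − 30.28 = 7.224 kN.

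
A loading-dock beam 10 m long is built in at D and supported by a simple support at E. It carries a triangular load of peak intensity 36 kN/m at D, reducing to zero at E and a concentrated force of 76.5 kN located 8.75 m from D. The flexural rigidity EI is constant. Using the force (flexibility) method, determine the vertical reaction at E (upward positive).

Take the reaction at E as the redundant and release it; the primary structure is a cantilever fixed at D.
Primary-structure tip deflection at E by superposition:
  triangular load, peak 36 at the fixed end: w₀L⁴/(30EI) = 12000/EI
  point load 76.5 at a = 8.75: Pa²(3L − a)/(6EI) = 20744/EI
  δ_0 = 32744/EI
Flexibility coefficient — unit upward force at E: δ_{EE} = L³/(3EI) = 333.3/EI.
Compatibility at E: δ_0 − R_E·δ_{EE} = 0, so R_E = 32744/333.3 = 98.23 kN.

R_E = 98.23 kN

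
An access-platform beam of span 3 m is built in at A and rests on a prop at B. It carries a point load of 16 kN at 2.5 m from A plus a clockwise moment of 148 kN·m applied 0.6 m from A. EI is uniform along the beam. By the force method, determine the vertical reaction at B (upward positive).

R_B = 38.68 kN

Release the roller at B. Primary structure: cantilever fixed at A.
Deflection at B on the released cantilever, summing each load's contribution:
  point load 16 at a = 2.5: Pa²(3L − a)/(6EI) = 108.3/EI
  clockwise couple 148 at a = 0.6: M₀a(2L − a)/(2EI) = 239.8/EI
  δ_0 = 348.1/EI
Flexibility coefficient — unit upward force at B: δ_{BB} = L³/(3EI) = 9/EI.
The prop prevents deflection at B: R_B = δ_0/δ_{BB} = 348.1/9 = 38.68 kN.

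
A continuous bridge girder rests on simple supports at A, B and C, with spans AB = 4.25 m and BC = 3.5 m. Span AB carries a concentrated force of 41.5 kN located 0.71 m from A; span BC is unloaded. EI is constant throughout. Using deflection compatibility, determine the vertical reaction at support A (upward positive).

R_A = 32.72 kN

Take M_B as the redundant. Released structure: two simple spans AB and BC with a hinge at B.
End slopes at the hinge B, treating each span as simply supported:
  span AB: point load 41.5 at a = 0.71: Pab(L + a)/(6LEI) = 20.29/EI
  relative rotation θ_0 = (20.29 + 0)/EI = 20.29/EI
A unit hogging moment at B produces rotation L₁/(3EI) + L₂/(3EI) = 2.583/EI.
Compatibility: M_B·(L₁+L₂)/(3EI) = θ_0, giving M_B = 7.854 kN·m (hogging).
Span AB, ΣM about A with M_B applied at B: R_B^{AB}·4.25 = 29.46 + 7.854, so R_B^{AB} = 8.781 kN and R_A = 41.5 − 8.781 = 32.72 kN.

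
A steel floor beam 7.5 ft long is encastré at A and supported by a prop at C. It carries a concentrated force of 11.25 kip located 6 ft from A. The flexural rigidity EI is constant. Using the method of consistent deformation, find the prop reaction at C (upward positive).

R_C = 7.92 kip

Remove the prop at C; the released (primary) structure is a cantilever built in at A.
Deflection at C on the released cantilever, summing each load's contribution:
  point load 11.25 at a = 6: Pa²(3L − a)/(6EI) = 1114/EI
Tip deflection under a unit load at C: L³/(3EI) = 140.6/EI.
Compatibility at C: δ_0 − R_C·δ_{CC} = 0, so R_C = 1114/140.6 = 7.92 kip.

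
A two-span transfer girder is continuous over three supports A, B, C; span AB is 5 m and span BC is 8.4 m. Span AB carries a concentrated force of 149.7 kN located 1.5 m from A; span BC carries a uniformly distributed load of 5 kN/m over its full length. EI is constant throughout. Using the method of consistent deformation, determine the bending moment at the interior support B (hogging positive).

Insert a hinge at B; M_B is the redundant, and each span becomes simply supported.
End slopes at the hinge B, treating each span as simply supported:
  span AB: point load 149.7 at a = 1.5: Pab(L + a)/(6LEI) = 170.3/EI
  span BC: UDL 5: wL³/(24EI) = 123.5/EI
  relative rotation θ_0 = (170.3 + 123.5)/EI = 293.8/EI
A unit hogging moment at B produces rotation L₁/(3EI) + L₂/(3EI) = 4.467/EI.
Compatibility: M_B·(L₁+L₂)/(3EI) = θ_0, giving M_B = 65.77 kN·m (hogging).

M_B = 65.77 kN·m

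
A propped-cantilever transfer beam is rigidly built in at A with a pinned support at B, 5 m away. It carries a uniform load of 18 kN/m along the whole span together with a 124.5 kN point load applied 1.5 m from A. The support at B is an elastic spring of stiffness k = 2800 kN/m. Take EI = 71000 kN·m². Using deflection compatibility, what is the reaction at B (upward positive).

R_B = 30.39 kN

Release the roller at B. Primary structure: cantilever fixed at A.
Primary-structure tip deflection at B by superposition:
  UDL 18: wL⁴/(8EI) = 1406/EI
  point load 124.5 at a = 1.5: Pa²(3L − a)/(6EI) = 630.3/EI
  δ_0 = 2037/EI
Tip deflection under a unit load at B: L³/(3EI) = 41.67/EI.
With EI = 71000 kN·m²: δ_0 = 0.028684 m and δ_{BB} = 0.000587 m/kN.
Compatibility — the spring shortens by R_B/k under the reaction it provides: δ_0 − R_B·δ_{BB} = R_B/k. With 1/k = 0.000357 m/kN, R_B = δ_0 / (δ_{BB} + 1/k) = 0.028684 / (0.000587 + 0.000357) = 30.39 kN.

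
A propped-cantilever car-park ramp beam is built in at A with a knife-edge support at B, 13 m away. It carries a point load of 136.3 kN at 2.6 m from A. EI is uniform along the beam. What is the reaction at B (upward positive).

Release the roller at B. Primary structure: cantilever fixed at A.
Downward deflection at the released point B due to the loads:
  point load 136.3 at a = 2.6: Pa²(3L − a)/(6EI) = 5590/EI
Tip deflection under a unit load at B: L³/(3EI) = 732.3/EI.
Compatibility at B: δ_0 − R_B·δ_{BB} = 0, so R_B = 5590/732.3 = 7.633 kN.

R_B = 7.633 kN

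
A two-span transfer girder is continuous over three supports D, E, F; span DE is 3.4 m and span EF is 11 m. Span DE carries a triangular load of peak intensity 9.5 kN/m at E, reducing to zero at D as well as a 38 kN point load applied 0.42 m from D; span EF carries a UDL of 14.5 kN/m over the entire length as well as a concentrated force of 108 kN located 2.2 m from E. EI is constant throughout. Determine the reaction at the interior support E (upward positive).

R_E = 297.8 kN

Release continuity at E by inserting a hinge; the redundant is the internal moment M_E. The primary structure is two simply-supported spans DE and EF.
Discontinuity in slope at E on the released structure — sum the simple-span end rotations:
  span DE: triangular load, peak 9.5: w₀L³/(45EI) = 8.298/EI
  span DE: point load 38 at a = 0.42: Pab(L + a)/(6LEI) = 8.906/EI
  span EF: UDL 14.5: wL³/(24EI) = 804.1/EI
  span EF: point load 108 at a = 2.2: Pab(L + b)/(6LEI) = 627.3/EI
  relative rotation θ_0 = (17.2 + 1431)/EI = 1449/EI
A unit hogging moment at E produces rotation L₁/(3EI) + L₂/(3EI) = 4.8/EI.
Compatibility: M_E·(L₁+L₂)/(3EI) = θ_0, giving M_E = 301.8 kN·m (hogging).
Span DE, ΣM about D with M_E applied at E: R_E^{DE}·3.4 = 52.57 + 301.8, so R_E^{DE} = 104.2 kN and R_D = 54.15 − 104.2 = -50.07 kN.
Span EF, ΣM about F: R_E^{EF}·11 = 1828 + 301.8, so R_E^{EF} = 193.6 kN and R_F = 267.5 − 193.6 = 73.91 kN.
R_E = 104.2 + 193.6 = 297.8 kN.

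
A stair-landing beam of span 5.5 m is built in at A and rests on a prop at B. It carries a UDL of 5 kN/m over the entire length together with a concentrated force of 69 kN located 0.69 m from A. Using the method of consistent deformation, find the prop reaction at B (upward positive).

R_B = 11.87 kN

Choose R_B as the redundant. The primary structure is the cantilever fixed at A.
Deflection at B on the released cantilever, summing each load's contribution:
  UDL 5: wL⁴/(8EI) = 571.9/EI
  point load 69 at a = 0.69: Pa²(3L − a)/(6EI) = 86.56/EI
  δ_0 = 658.5/EI
Tip deflection under a unit load at B: L³/(3EI) = 55.46/EI.
The prop prevents deflection at B: R_B = δ_0/δ_{BB} = 658.5/55.46 = 11.87 kN.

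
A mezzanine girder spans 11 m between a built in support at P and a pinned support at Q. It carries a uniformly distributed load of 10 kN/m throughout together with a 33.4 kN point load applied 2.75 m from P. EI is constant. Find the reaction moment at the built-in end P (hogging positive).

Take the reaction at Q as the redundant and release it; the primary structure is a cantilever fixed at P.
Downward deflection at the released point Q due to the loads:
  UDL 10: wL⁴/(8EI) = 18301/EI
  point load 33.4 at a = 2.75: Pa²(3L − a)/(6EI) = 1273/EI
  δ_0 = 19575/EI
Flexibility coefficient — unit upward force at Q: δ_{QQ} = L³/(3EI) = 443.7/EI.
Compatibility at Q: δ_0 − R_Q·δ_{QQ} = 0, so R_Q = 19575/443.7 = 44.12 kN.
Moment equilibrium about P: M_P = Σ(load moments about P) − R_Q·L = 696.9 − 44.12×11 = 211.5 kN·m.

M_P = 211.5 kN·m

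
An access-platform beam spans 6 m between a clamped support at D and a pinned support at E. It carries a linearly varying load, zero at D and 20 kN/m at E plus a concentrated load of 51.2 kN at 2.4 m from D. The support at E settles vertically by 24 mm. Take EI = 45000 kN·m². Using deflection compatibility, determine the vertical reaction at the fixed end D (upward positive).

Take the reaction at E as the redundant and release it; the primary structure is a cantilever fixed at D.
Downward deflection at the released point E due to the loads:
  triangular load, peak 20 at the free end: 11w₀L⁴/(120EI) = 2376/EI
  point load 51.2 at a = 2.4: Pa²(3L − a)/(6EI) = 766.8/EI
  δ_0 = 3143/EI
Tip deflection under a unit load at E: L³/(3EI) = 72/EI.
With EI = 45000 kN·m²: δ_0 = 0.069839 m and δ_{EE} = 0.0016 m/kN.
Compatibility — the beam at E must follow the support down by 0.024 m: δ_0 − R_E·δ_{EE} = 0.024, so R_E = (0.069839 − 0.024)/0.0016 = 28.65 kN.
Vertical equilibrium: R_D = ΣP − R_E = 111.2 − 28.65 = 82.55 kN.

R_D = 82.55 kN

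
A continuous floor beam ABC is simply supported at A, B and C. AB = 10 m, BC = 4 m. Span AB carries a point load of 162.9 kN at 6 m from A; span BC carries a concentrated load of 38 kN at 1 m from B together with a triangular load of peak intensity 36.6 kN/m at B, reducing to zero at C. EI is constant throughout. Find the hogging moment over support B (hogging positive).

Insert a hinge at B; M_B is the redundant, and each span becomes simply supported.
End slopes at the hinge B, treating each span as simply supported:
  span AB: point load 162.9 at a = 6: Pab(L + a)/(6LEI) = 1043/EI
  span BC: point load 38 at a = 1: Pab(L + b)/(6LEI) = 33.25/EI
  span BC: triangular load, peak 36.6: w₀L³/(45EI) = 52.05/EI
  relative rotation θ_0 = (1043 + 85.3)/EI = 1128/EI
A unit hogging moment at B produces rotation L₁/(3EI) + L₂/(3EI) = 4.667/EI.
Compatibility: M_B·(L₁+L₂)/(3EI) = θ_0, giving M_B = 241.7 kN·m (hogging).

M_B = 241.7 kN·m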